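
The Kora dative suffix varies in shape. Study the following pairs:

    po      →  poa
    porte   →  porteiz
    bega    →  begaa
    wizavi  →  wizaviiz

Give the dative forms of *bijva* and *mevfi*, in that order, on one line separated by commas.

bijvaa, mevfiiz

The suffix is conditioned by the last vowel: -iz when the last vowel of the stem is a front vowel (*porte*, *wizavi*); -a when the last vowel of the stem is a back vowel (*po*, *bega*).
*bijva* — last vowel /a/ (a back vowel) → -a → *bijvaa*.
The last vowel of *mevfi* is /i/, which is a front vowel, so the suffix is -iz, giving *mevfiiz*.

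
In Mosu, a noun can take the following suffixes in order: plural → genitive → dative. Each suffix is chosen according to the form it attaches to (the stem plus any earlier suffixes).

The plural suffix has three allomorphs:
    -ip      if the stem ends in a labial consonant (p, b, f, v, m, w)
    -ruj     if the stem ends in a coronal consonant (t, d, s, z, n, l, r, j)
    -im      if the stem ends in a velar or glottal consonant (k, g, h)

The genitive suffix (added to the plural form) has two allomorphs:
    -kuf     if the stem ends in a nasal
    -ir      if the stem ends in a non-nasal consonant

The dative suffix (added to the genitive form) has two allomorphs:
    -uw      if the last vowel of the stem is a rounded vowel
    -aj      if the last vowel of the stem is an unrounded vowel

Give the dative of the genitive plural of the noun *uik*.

uikimkufuw

*uik*: final consonant = /k/, velar/glottal → -im → *uikim*.
The plural form *uikim* — final consonant /m/ (a nasal) → -kuf → *uikimkuf*.
The genitive form *uikimkuf*: last vowel = /u/, a rounded vowel → -uw → *uikimkufuw*.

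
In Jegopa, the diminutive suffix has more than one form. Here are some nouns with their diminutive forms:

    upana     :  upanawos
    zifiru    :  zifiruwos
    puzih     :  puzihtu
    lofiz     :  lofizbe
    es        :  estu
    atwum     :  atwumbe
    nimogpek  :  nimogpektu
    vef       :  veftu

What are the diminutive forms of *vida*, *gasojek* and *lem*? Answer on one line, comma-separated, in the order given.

The pattern is voicing of the final sound: -tu when the stem ends in a voiceless consonant (*puzih*, *es*, *nimogpek*, *vef*); -be when the stem ends in a voiced consonant (*lofiz*, *atwum*); -wos when the stem ends in a vowel (*upana*, *zifiru*).
The final sound of *vida* is /a/, which is a vowel, so the suffix is -wos, giving *vidawos*.
*gasojek*: final sound = /k/, a voiceless consonant → -tu → *gasojektu*.
The final sound of *lem* is /m/, which is a voiced consonant, so the suffix is -be, giving *lembe*.

vidawos, gasojektu, lembe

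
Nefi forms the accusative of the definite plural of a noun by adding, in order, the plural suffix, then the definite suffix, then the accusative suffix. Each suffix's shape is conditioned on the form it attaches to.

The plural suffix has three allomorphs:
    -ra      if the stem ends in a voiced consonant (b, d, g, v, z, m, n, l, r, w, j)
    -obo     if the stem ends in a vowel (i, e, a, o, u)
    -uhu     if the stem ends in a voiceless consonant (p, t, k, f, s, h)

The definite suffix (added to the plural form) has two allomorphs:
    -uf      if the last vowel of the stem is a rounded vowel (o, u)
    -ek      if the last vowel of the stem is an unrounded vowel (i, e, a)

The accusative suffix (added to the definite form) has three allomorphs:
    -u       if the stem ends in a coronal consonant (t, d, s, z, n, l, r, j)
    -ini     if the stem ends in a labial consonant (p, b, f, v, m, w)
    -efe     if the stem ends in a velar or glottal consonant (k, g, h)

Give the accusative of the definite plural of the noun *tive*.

tiveoboufini

*tive* — final sound /e/ (a vowel) → -obo → *tiveobo*.
The plural form *tiveobo*: last vowel = /o/, a rounded vowel → -uf → *tiveobouf*.
The final consonant of the definite form *tiveobouf* is /f/, which is labial, so the accusative suffix is -ini, giving *tiveoboufini*.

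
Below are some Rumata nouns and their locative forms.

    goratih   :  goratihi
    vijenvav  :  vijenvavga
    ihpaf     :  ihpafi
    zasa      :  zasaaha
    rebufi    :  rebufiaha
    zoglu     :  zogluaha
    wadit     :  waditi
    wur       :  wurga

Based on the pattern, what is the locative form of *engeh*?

Looking at the final sound of each stem: -i when the stem ends in a voiceless consonant (*goratih*, *ihpaf*, *wadit*); -ga when the stem ends in a voiced consonant (*vijenvav*, *wur*); -aha when the stem ends in a vowel (*zasa*, *rebufi*, *zoglu*).
*engeh* — final sound /h/ (a voiceless consonant) → -i → *engehi*.

engehi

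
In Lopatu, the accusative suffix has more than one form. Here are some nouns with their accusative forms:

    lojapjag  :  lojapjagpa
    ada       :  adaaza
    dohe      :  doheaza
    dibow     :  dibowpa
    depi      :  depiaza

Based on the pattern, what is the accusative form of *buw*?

buwpa

The suffix is conditioned by the final sound: -pa when the stem ends in a consonant (*lojapjag*, *dibow*); -aza when the stem ends in a vowel (*ada*, *dohe*, *depi*).
Since the final sound of *buw* is /w/ (a consonant), it takes -pa, giving *buwpa*.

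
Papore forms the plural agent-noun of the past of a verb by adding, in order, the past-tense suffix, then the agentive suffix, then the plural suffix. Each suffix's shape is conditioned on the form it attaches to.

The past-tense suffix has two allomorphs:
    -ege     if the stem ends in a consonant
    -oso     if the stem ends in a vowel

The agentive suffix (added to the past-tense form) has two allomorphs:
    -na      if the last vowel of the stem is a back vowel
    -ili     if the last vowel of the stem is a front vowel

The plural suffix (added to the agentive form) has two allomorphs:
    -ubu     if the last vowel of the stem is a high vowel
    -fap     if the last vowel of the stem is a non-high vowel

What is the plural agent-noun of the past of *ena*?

Since the final sound of *ena* is /a/ (a vowel), it takes -oso, giving *enaoso*.
The last vowel of the past-tense form *enaoso* is /o/, which is a back vowel, so the agentive suffix is -na, giving *enaosona*.
The agentive form *enaosona* — last vowel /a/ (a non-high vowel) → -fap → *enaosonafap*.

enaosonafap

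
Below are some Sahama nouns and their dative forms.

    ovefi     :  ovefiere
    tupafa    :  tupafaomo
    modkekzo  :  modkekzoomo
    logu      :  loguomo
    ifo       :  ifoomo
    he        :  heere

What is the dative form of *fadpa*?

fadpaomo

The pattern is front/back vowel harmony: -ere when the last vowel of the stem is a front vowel (*ovefi*, *he*); -omo when the last vowel of the stem is a back vowel (*tupafa*, *modkekzo*, *logu*, *ifo*).
*fadpa* — last vowel /a/ (a back vowel) → -omo → *fadpaomo*.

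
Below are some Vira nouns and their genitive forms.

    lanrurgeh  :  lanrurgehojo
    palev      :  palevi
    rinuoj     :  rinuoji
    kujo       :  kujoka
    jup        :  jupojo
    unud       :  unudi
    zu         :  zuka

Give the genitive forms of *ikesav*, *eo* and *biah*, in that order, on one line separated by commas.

The pattern is voicing of the final sound: -ojo when the stem ends in a voiceless consonant (*lanrurgeh*, *jup*); -i when the stem ends in a voiced consonant (*palev*, *rinuoj*, *unud*); -ka when the stem ends in a vowel (*kujo*, *zu*).
*ikesav*: final sound = /v/, a voiced consonant → -i → *ikesavi*.
*eo* — final sound /o/ (a vowel) → -ka → *eoka*.
The final sound of *biah* is /h/, which is a voiceless consonant, so the suffix is -ojo, giving *biahojo*.

ikesavi, eoka, biahojo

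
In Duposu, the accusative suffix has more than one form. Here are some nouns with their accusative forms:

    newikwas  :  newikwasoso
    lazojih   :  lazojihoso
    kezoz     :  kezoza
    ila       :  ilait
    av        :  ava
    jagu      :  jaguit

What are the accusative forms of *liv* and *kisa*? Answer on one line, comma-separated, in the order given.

The alternation tracks the final sound of the stem — -oso when the stem ends in a voiceless consonant (*newikwas*, *lazojih*); -a when the stem ends in a voiced consonant (*kezoz*, *av*); -it when the stem ends in a vowel (*ila*, *jagu*).
*liv* — final sound /v/ (a voiced consonant) → -a → *liva*.
The final sound of *kisa* is /a/, which is a vowel, so the suffix is -it, giving *kisait*.

liva, kisait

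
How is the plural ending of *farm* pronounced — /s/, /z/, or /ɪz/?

The stem *farm* ends in a voiced non-sibilant sound.
The plural suffix surfaces as /ɪz/ after sibilants, /s/ after other voiceless consonants, and /z/ after other voiced sounds.
So the plural -s on *farm* is pronounced /z/.

/z/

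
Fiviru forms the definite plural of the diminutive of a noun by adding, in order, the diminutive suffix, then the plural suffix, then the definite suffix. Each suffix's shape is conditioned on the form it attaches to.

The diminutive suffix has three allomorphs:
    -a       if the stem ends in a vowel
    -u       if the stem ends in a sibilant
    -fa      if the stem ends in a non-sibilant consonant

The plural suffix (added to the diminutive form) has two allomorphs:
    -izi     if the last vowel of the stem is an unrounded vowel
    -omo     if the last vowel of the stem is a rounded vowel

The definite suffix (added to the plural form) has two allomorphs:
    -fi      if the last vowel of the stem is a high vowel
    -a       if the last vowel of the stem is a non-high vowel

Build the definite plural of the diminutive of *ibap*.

ibapfaizifi

*ibap* — final sound /p/ (a non-sibilant consonant) → -fa → *ibapfa*.
The diminutive form *ibapfa* — last vowel /a/ (an unrounded vowel) → -izi → *ibapfaizi*.
The plural form *ibapfaizi*: last vowel = /i/, a high vowel → -fi → *ibapfaizifi*.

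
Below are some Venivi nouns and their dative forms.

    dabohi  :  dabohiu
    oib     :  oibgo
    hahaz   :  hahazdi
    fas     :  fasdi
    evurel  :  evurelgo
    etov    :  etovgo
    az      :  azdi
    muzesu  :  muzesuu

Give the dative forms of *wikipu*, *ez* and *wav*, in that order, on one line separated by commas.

wikipuu, ezdi, wavgo

Looking at the final sound of each stem: -di when the stem ends in a sibilant (*hahaz*, *fas*, *az*); -go when the stem ends in a non-sibilant consonant (*oib*, *evurel*, *etov*); -u when the stem ends in a vowel (*dabohi*, *muzesu*).
The final sound of *wikipu* is /u/, which is a vowel, so the suffix is -u, giving *wikipuu*.
*ez* — final sound /z/ (a sibilant) → -di → *ezdi*.
The final sound of *wav* is /v/, which is a non-sibilant consonant, so the suffix is -go, giving *wavgo*.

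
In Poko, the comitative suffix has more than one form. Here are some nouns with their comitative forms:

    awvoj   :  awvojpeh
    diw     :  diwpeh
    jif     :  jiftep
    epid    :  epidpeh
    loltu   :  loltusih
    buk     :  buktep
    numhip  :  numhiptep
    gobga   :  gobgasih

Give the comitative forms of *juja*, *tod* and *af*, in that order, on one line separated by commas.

The alternation tracks the final sound of the stem — -tep when the stem ends in a voiceless consonant (*jif*, *buk*, *numhip*); -peh when the stem ends in a voiced consonant (*awvoj*, *diw*, *epid*); -sih when the stem ends in a vowel (*loltu*, *gobga*).
Since the final sound of *juja* is /a/ (a vowel), it takes -sih, giving *jujasih*.
*tod* — final sound /d/ (a voiced consonant) → -peh → *todpeh*.
Since the final sound of *af* is /f/ (a voiceless consonant), it takes -tep, giving *aftep*.

jujasih, todpeh, aftep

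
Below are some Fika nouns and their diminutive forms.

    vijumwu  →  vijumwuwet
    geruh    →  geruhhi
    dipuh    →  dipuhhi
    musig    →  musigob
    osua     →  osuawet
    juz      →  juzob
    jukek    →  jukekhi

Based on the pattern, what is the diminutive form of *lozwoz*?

lozwozob

Looking at the final sound of each stem: -hi when the stem ends in a voiceless consonant (*geruh*, *dipuh*, *jukek*); -ob when the stem ends in a voiced consonant (*musig*, *juz*); -wet when the stem ends in a vowel (*vijumwu*, *osua*).
Since the final sound of *lozwoz* is /z/ (a voiced consonant), it takes -ob, giving *lozwozob*.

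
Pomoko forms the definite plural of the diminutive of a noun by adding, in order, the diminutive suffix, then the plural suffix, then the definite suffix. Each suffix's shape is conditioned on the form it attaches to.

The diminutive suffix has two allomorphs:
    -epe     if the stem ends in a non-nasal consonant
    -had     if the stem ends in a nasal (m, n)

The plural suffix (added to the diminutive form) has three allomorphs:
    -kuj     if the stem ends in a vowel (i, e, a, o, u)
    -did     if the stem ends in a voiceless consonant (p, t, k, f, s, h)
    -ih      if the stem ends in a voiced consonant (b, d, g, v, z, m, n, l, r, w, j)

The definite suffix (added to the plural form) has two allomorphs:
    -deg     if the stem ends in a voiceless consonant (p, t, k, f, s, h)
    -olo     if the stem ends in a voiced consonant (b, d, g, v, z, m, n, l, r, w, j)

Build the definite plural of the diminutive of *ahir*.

ahirepekujolo

The final consonant of *ahir* is /r/, which is non-nasal, so the diminutive suffix is -epe, giving *ahirepe*.
Since the final sound of the diminutive form *ahirepe* is /e/ (a vowel), it takes -kuj, giving *ahirepekuj*.
The final consonant of the plural form *ahirepekuj* is /j/, which is voiced, so the definite suffix is -olo, giving *ahirepekujolo*.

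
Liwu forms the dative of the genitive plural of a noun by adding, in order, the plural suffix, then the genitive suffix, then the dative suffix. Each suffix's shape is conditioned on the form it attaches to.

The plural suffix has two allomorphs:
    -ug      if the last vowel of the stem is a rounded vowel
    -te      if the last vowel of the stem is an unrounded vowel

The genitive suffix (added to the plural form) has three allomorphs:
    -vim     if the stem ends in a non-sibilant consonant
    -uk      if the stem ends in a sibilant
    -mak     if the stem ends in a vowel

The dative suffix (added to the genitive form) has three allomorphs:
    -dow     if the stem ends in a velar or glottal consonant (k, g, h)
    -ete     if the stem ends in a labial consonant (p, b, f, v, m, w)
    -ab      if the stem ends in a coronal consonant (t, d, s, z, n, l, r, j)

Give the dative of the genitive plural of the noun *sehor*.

sehorugvimete

The last vowel of *sehor* is /o/, which is a rounded vowel, so the plural suffix is -ug, giving *sehorug*.
Since the final sound of the plural form *sehorug* is /g/ (a non-sibilant consonant), it takes -vim, giving *sehorugvim*.
The genitive form *sehorugvim* — final consonant /m/ (labial) → -ete → *sehorugvimete*.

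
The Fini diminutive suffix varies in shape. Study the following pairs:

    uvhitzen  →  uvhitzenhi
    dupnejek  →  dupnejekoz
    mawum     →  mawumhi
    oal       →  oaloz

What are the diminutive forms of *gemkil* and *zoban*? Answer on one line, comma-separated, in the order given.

The alternation tracks the final consonant of the stem — -hi when the stem ends in a nasal (*uvhitzen*, *mawum*); -oz when the stem ends in a non-nasal consonant (*dupnejek*, *oal*).
*gemkil* — final consonant /l/ (non-nasal) → -oz → *gemkiloz*.
Since the final consonant of *zoban* is /n/ (a nasal), it takes -hi, giving *zobanhi*.

gemkiloz, zobanhi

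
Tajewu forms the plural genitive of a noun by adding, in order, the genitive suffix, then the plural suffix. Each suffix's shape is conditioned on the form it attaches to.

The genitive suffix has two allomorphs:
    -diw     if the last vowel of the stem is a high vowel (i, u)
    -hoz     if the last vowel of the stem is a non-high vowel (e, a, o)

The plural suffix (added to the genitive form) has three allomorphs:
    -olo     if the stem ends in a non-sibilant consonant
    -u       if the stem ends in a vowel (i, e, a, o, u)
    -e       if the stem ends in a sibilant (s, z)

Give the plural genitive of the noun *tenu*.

tenudiwolo

*tenu*: last vowel = /u/, a high vowel → -diw → *tenudiw*.
The genitive form *tenudiw*: final sound = /w/, a non-sibilant consonant → -olo → *tenudiwolo*.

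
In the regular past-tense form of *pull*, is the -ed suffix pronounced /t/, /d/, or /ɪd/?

The stem *pull* ends in a voiced sound other than /d/.
The -ed suffix is realized as /ɪd/ after /t, d/; as /t/ after other voiceless consonants; and as /d/ after other voiced sounds.
So -ed on *pull* is pronounced /d/.

/d/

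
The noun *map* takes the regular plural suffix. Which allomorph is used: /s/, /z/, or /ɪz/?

/s/

The stem *map* ends in a voiceless non-sibilant consonant.
The plural suffix surfaces as /ɪz/ after sibilants, /s/ after other voiceless consonants, and /z/ after other voiced sounds.
So the plural -s on *map* is pronounced /s/.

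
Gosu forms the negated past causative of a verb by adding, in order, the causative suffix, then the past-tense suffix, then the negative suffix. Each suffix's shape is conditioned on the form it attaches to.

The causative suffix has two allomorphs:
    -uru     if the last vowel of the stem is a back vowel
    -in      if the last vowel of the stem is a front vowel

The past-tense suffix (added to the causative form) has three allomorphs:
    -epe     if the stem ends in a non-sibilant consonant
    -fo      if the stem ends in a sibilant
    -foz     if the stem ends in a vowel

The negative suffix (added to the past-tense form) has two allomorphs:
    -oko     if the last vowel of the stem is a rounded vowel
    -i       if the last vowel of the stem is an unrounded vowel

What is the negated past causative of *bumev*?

bumevinepei

Since the last vowel of *bumev* is /e/ (a front vowel), it takes -in, giving *bumevin*.
Since the final sound of the causative form *bumevin* is /n/ (a non-sibilant consonant), it takes -epe, giving *bumevinepe*.
Since the last vowel of the past-tense form *bumevinepe* is /e/ (an unrounded vowel), it takes -i, giving *bumevinepei*.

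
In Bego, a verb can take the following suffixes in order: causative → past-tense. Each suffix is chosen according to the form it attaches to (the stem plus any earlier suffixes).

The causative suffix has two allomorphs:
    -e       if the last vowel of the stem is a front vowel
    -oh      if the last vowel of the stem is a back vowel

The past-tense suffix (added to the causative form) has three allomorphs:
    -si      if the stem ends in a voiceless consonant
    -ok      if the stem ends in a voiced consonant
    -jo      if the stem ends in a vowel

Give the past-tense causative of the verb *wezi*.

*wezi*: last vowel = /i/, a front vowel → -e → *wezie*.
Since the final sound of the causative form *wezie* is /e/ (a vowel), it takes -jo, giving *weziejo*.

weziejo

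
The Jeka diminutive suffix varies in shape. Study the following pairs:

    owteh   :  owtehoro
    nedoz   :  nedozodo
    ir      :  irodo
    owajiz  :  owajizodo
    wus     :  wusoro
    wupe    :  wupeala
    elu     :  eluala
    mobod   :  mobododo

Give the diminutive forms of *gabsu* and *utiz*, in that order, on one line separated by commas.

Looking at the final sound of each stem: -oro when the stem ends in a voiceless consonant (*owteh*, *wus*); -odo when the stem ends in a voiced consonant (*nedoz*, *ir*, *owajiz*, *mobod*); -ala when the stem ends in a vowel (*wupe*, *elu*).
Since the final sound of *gabsu* is /u/ (a vowel), it takes -ala, giving *gabsuala*.
*utiz*: final sound = /z/, a voiced consonant → -odo → *utizodo*.

gabsuala, utizodo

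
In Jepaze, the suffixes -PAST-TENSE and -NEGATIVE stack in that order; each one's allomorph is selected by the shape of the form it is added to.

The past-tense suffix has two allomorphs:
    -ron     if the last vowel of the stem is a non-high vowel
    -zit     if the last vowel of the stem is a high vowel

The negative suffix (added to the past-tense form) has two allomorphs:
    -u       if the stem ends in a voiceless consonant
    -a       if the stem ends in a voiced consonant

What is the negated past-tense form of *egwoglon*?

egwoglonrona

*egwoglon*: last vowel = /o/, a non-high vowel → -ron → *egwoglonron*.
The final consonant of the past-tense form *egwoglonron* is /n/, which is voiced, so the negative suffix is -a, giving *egwoglonrona*.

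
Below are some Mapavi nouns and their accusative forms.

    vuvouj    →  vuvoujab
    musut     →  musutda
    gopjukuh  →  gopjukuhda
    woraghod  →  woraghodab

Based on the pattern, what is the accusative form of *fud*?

The pattern is voicing of the final consonant: -da when the stem ends in a voiceless consonant (*musut*, *gopjukuh*); -ab when the stem ends in a voiced consonant (*vuvouj*, *woraghod*).
Since the final consonant of *fud* is /d/ (voiced), it takes -ab, giving *fudab*.

fudab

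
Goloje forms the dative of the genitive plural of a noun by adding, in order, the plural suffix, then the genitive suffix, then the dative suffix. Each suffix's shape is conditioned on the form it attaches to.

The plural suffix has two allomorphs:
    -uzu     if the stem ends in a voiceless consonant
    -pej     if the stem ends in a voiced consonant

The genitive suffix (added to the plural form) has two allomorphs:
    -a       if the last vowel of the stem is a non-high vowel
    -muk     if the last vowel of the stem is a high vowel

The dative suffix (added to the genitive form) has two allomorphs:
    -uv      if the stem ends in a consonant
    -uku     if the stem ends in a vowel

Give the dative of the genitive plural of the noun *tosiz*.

*tosiz*: final consonant = /z/, voiced → -pej → *tosizpej*.
The plural form *tosizpej*: last vowel = /e/, a non-high vowel → -a → *tosizpeja*.
The genitive form *tosizpeja* — final sound /a/ (a vowel) → -uku → *tosizpejauku*.

tosizpejauku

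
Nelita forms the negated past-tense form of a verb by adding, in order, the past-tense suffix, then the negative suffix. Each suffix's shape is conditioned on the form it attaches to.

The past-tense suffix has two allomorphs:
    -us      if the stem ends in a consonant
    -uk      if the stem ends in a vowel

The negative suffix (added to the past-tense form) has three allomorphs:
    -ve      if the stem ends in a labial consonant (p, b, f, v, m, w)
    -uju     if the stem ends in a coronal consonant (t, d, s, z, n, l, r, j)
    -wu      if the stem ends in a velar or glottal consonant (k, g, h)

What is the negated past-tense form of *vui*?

The final sound of *vui* is /i/, which is a vowel, so the past-tense suffix is -uk, giving *vuiuk*.
The past-tense form *vuiuk*: final consonant = /k/, velar/glottal → -wu → *vuiukwu*.

vuiukwu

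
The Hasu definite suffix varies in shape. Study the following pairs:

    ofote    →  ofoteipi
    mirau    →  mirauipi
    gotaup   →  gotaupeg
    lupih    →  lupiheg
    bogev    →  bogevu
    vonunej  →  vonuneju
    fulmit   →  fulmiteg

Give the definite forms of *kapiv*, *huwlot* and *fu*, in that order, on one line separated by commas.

kapivu, huwloteg, fuipi

The pattern is voicing of the final sound: -eg when the stem ends in a voiceless consonant (*gotaup*, *lupih*, *fulmit*); -u when the stem ends in a voiced consonant (*bogev*, *vonunej*); -ipi when the stem ends in a vowel (*ofote*, *mirau*).
Since the final sound of *kapiv* is /v/ (a voiced consonant), it takes -u, giving *kapivu*.
*huwlot*: final sound = /t/, a voiceless consonant → -eg → *huwloteg*.
The final sound of *fu* is /u/, which is a vowel, so the suffix is -ipi, giving *fuipi*.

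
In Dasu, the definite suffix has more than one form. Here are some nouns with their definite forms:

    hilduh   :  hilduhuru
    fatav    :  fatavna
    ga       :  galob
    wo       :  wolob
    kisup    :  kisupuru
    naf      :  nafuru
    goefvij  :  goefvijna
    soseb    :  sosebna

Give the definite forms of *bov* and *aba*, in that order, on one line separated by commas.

bovna, abalob

The alternation tracks the final sound of the stem — -uru when the stem ends in a voiceless consonant (*hilduh*, *kisup*, *naf*); -na when the stem ends in a voiced consonant (*fatav*, *goefvij*, *soseb*); -lob when the stem ends in a vowel (*ga*, *wo*).
*bov* — final sound /v/ (a voiced consonant) → -na → *bovna*.
*aba*: final sound = /a/, a vowel → -lob → *abalob*.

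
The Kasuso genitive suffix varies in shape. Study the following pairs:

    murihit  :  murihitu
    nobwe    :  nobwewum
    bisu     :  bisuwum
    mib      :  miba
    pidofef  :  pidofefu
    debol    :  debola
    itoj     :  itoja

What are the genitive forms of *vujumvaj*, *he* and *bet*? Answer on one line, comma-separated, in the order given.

The pattern is voicing of the final sound: -u when the stem ends in a voiceless consonant (*murihit*, *pidofef*); -a when the stem ends in a voiced consonant (*mib*, *debol*, *itoj*); -wum when the stem ends in a vowel (*nobwe*, *bisu*).
*vujumvaj* — final sound /j/ (a voiced consonant) → -a → *vujumvaja*.
*he* — final sound /e/ (a vowel) → -wum → *hewum*.
*bet*: final sound = /t/, a voiceless consonant → -u → *betu*.

vujumvaja, hewum, betu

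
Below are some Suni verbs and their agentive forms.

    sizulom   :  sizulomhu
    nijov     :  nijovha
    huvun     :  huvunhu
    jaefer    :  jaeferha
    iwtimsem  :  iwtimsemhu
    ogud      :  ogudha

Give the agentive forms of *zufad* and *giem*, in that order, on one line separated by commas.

The suffix is conditioned by the final consonant: -hu when the stem ends in a nasal (*sizulom*, *huvun*, *iwtimsem*); -ha when the stem ends in a non-nasal consonant (*nijov*, *jaefer*, *ogud*).
Since the final consonant of *zufad* is /d/ (non-nasal), it takes -ha, giving *zufadha*.
*giem* — final consonant /m/ (a nasal) → -hu → *giemhu*.

zufadha, giemhu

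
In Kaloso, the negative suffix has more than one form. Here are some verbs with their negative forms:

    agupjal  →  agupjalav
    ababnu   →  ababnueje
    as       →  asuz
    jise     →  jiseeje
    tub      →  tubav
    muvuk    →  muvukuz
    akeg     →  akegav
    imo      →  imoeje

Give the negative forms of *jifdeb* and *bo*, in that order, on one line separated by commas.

jifdebav, boeje

The alternation tracks the final sound of the stem — -uz when the stem ends in a voiceless consonant (*as*, *muvuk*); -av when the stem ends in a voiced consonant (*agupjal*, *tub*, *akeg*); -eje when the stem ends in a vowel (*ababnu*, *jise*, *imo*).
The final sound of *jifdeb* is /b/, which is a voiced consonant, so the suffix is -av, giving *jifdebav*.
*bo*: final sound = /o/, a vowel → -eje → *boeje*.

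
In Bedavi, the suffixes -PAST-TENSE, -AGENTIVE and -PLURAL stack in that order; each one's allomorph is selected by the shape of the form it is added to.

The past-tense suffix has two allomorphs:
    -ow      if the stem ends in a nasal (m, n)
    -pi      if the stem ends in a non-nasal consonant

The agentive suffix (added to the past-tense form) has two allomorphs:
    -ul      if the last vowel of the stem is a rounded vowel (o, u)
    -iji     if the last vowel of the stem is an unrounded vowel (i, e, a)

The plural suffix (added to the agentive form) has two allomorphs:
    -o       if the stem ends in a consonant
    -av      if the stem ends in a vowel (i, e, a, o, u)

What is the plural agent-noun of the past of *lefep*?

Since the final consonant of *lefep* is /p/ (non-nasal), it takes -pi, giving *lefeppi*.
The past-tense form *lefeppi* — last vowel /i/ (an unrounded vowel) → -iji → *lefeppiiji*.
Since the final sound of the agentive form *lefeppiiji* is /i/ (a vowel), it takes -av, giving *lefeppiijiav*.

lefeppiijiav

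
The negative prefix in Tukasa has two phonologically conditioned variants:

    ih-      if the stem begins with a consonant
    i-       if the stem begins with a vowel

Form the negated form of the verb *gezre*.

ihgezre

Since the first sound of *gezre* is /g/ (a consonant), it takes ih-, giving *ihgezre*.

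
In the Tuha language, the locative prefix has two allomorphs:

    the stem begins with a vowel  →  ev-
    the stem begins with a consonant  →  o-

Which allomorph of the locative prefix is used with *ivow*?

ev-

*ivow* — first sound /i/ (a vowel) → ev-.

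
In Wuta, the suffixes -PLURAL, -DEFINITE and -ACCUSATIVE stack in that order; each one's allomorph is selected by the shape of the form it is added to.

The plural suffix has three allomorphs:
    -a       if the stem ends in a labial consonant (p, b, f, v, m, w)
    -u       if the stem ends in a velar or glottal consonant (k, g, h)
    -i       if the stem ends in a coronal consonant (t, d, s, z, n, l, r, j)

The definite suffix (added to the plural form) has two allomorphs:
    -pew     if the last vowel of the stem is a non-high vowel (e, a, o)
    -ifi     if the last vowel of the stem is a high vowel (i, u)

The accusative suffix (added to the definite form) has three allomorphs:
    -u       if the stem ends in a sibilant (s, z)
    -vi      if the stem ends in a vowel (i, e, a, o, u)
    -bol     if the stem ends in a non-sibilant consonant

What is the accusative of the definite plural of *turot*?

Since the final consonant of *turot* is /t/ (coronal), it takes -i, giving *turoti*.
Since the last vowel of the plural form *turoti* is /i/ (a high vowel), it takes -ifi, giving *turotiifi*.
The definite form *turotiifi*: final sound = /i/, a vowel → -vi → *turotiifivi*.

turotiifivi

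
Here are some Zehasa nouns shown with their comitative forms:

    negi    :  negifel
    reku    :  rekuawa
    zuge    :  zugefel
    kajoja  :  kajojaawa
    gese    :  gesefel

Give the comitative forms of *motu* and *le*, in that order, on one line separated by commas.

Looking at the last vowel of each stem: -fel when the last vowel of the stem is a front vowel (*negi*, *zuge*, *gese*); -awa when the last vowel of the stem is a back vowel (*reku*, *kajoja*).
*motu*: last vowel = /u/, a back vowel → -awa → *motuawa*.
*le*: last vowel = /e/, a front vowel → -fel → *lefel*.

motuawa, lefel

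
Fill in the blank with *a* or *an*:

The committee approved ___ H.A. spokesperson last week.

an

The indefinite article is chosen by the initial *sound* of the following word, not its spelling.
The initialism *H.A.* is read letter by letter; the first letter, H, is pronounced /eɪtʃ/, which begins with a vowel sound.
So the article is *an*: The committee approved an H.A. spokesperson last week.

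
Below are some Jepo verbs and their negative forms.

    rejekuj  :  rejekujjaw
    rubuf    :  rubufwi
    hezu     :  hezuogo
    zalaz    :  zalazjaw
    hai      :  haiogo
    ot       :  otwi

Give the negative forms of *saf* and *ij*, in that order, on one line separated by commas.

safwi, ijjaw

The suffix is conditioned by the final sound: -wi when the stem ends in a voiceless consonant (*rubuf*, *ot*); -jaw when the stem ends in a voiced consonant (*rejekuj*, *zalaz*); -ogo when the stem ends in a vowel (*hezu*, *hai*).
*saf*: final sound = /f/, a voiceless consonant → -wi → *safwi*.
*ij*: final sound = /j/, a voiced consonant → -jaw → *ijjaw*.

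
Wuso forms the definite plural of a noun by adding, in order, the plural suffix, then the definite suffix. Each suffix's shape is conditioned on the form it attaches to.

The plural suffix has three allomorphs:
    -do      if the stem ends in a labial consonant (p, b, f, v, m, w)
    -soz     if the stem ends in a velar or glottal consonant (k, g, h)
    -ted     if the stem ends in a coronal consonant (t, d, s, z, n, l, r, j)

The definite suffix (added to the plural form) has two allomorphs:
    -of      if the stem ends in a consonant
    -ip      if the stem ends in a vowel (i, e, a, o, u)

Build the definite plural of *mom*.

momdoip

Since the final consonant of *mom* is /m/ (labial), it takes -do, giving *momdo*.
The plural form *momdo*: final sound = /o/, a vowel → -ip → *momdoip*.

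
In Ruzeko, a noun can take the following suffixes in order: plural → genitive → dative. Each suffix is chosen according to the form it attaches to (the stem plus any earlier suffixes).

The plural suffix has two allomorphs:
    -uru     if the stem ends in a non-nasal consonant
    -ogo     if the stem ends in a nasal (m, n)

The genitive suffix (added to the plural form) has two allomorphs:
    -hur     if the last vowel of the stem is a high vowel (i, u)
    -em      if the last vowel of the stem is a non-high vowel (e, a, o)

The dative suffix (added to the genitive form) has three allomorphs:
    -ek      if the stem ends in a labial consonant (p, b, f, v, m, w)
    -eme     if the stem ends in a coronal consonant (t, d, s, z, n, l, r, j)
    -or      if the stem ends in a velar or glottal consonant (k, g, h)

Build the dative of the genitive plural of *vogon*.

*vogon*: final consonant = /n/, a nasal → -ogo → *vogonogo*.
The plural form *vogonogo*: last vowel = /o/, a non-high vowel → -em → *vogonogoem*.
The genitive form *vogonogoem* — final consonant /m/ (labial) → -ek → *vogonogoemek*.

vogonogoemek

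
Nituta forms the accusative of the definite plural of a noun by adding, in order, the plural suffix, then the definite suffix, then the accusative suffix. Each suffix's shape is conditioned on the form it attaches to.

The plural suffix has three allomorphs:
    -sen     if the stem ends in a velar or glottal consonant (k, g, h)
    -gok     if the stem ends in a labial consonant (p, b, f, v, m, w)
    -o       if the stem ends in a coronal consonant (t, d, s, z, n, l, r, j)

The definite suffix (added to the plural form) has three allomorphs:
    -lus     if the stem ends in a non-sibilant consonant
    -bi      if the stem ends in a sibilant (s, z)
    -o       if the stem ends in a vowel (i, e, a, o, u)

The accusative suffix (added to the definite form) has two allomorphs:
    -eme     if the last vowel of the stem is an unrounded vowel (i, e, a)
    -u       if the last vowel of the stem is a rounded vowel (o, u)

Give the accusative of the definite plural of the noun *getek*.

*getek* — final consonant /k/ (velar/glottal) → -sen → *geteksen*.
Since the final sound of the plural form *geteksen* is /n/ (a non-sibilant consonant), it takes -lus, giving *geteksenlus*.
The definite form *geteksenlus*: last vowel = /u/, a rounded vowel → -u → *geteksenlusu*.

geteksenlusu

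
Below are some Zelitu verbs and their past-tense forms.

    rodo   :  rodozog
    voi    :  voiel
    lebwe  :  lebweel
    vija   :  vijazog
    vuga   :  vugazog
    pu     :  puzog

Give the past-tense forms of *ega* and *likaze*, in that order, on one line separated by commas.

The alternation tracks the last vowel of the stem — -el when the last vowel of the stem is a front vowel (*voi*, *lebwe*); -zog when the last vowel of the stem is a back vowel (*rodo*, *vija*, *vuga*, *pu*).
*ega* — last vowel /a/ (a back vowel) → -zog → *egazog*.
*likaze* — last vowel /e/ (a front vowel) → -el → *likazeel*.

egazog, likazeel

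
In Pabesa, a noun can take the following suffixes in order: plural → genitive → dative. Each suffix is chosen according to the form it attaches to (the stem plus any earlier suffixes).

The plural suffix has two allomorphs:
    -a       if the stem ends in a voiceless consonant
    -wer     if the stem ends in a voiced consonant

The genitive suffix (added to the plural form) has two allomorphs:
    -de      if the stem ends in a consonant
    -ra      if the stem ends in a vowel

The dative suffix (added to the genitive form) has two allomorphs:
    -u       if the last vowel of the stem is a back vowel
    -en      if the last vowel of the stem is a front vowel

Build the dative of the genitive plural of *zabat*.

zabatarau

*zabat* — final consonant /t/ (voiceless) → -a → *zabata*.
The plural form *zabata* — final sound /a/ (a vowel) → -ra → *zabatara*.
Since the last vowel of the genitive form *zabatara* is /a/ (a back vowel), it takes -u, giving *zabatarau*.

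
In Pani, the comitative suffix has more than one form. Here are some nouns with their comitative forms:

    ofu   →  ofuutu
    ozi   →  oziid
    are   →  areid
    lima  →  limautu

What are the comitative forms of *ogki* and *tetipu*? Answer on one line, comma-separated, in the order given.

Looking at the last vowel of each stem: -id when the last vowel of the stem is a front vowel (*ozi*, *are*); -utu when the last vowel of the stem is a back vowel (*ofu*, *lima*).
*ogki*: last vowel = /i/, a front vowel → -id → *ogkiid*.
*tetipu* — last vowel /u/ (a back vowel) → -utu → *tetipuutu*.

ogkiid, tetipuutu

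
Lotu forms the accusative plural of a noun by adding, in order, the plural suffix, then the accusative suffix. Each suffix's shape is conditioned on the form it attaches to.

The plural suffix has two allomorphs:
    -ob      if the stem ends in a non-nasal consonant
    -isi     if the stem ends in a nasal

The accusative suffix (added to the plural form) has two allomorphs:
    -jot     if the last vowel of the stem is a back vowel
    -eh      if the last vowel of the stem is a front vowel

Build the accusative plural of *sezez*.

Since the final consonant of *sezez* is /z/ (non-nasal), it takes -ob, giving *sezezob*.
The last vowel of the plural form *sezezob* is /o/, which is a back vowel, so the accusative suffix is -jot, giving *sezezobjot*.

sezezobjot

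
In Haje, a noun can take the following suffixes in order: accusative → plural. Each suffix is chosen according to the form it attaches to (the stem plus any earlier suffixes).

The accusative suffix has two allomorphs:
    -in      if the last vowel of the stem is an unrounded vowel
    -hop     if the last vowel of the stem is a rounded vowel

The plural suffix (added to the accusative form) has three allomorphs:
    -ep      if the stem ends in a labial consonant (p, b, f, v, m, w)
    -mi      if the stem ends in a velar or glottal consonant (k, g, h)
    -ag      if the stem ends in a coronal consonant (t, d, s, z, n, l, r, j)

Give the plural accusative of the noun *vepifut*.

Since the last vowel of *vepifut* is /u/ (a rounded vowel), it takes -hop, giving *vepifuthop*.
The accusative form *vepifuthop*: final consonant = /p/, labial → -ep → *vepifuthopep*.

vepifuthopep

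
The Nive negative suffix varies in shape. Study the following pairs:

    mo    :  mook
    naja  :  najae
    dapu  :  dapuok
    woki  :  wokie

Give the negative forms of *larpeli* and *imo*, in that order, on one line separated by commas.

The suffix is conditioned by the last vowel: -ok when the last vowel of the stem is a rounded vowel (*mo*, *dapu*); -e when the last vowel of the stem is an unrounded vowel (*naja*, *woki*).
*larpeli*: last vowel = /i/, an unrounded vowel → -e → *larpelie*.
The last vowel of *imo* is /o/, which is a rounded vowel, so the suffix is -ok, giving *imook*.

larpelie, imook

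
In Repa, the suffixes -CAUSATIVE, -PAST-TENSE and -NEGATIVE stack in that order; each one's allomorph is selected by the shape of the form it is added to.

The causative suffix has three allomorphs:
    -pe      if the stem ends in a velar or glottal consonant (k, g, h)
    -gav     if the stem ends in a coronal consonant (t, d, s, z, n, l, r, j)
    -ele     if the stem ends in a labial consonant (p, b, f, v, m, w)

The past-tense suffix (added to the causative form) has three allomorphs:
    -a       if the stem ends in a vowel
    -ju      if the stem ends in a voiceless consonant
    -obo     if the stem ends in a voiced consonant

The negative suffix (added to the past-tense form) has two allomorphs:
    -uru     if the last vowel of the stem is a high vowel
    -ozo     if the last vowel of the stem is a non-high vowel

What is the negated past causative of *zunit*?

*zunit*: final consonant = /t/, coronal → -gav → *zunitgav*.
The causative form *zunitgav* — final sound /v/ (a voiced consonant) → -obo → *zunitgavobo*.
The past-tense form *zunitgavobo* — last vowel /o/ (a non-high vowel) → -ozo → *zunitgavoboozo*.

zunitgavoboozo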